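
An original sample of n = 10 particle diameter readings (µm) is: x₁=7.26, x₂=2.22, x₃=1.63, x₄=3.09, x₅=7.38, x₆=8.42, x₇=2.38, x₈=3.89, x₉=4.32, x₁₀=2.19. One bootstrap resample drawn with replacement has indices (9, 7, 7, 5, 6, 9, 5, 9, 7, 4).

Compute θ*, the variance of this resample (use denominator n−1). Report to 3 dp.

Resample values: 4.32, 2.38, 2.38, 7.38, 8.42, 4.32, 7.38, 4.32, 2.38, 3.09.
Mean = 4.6370; sum of squared deviations = 47.3360
s² = 47.3360 / 9 = 5.2596

θ* = 5.260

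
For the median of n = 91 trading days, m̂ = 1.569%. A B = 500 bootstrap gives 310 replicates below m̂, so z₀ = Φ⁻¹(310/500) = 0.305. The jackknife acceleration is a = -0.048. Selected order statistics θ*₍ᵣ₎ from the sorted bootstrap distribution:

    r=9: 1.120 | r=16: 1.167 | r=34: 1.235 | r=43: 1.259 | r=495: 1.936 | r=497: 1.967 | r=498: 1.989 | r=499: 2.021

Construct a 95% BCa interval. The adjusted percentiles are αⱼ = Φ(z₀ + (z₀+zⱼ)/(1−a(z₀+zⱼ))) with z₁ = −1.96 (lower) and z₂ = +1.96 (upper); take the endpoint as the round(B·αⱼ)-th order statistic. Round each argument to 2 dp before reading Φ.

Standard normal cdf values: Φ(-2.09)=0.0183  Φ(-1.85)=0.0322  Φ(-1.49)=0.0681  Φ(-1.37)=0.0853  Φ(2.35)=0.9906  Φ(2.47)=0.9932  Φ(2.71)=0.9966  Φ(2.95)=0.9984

Lower: z₀ + z₁ = 0.305 + (-1.960) = -1.655; 1 − a(z₀+z₁) = 1 − (-0.048)(-1.655) = 0.9206; argument = 0.305 + (-1.655)/0.9206 = -1.4928 → -1.49.
α₁ = Φ(-1.49) = 0.0681; rank = round(500 × 0.0681) = 34; θ*₍34₎ = 1.235.
Upper: z₀ + z₂ = 2.265; 1 − a(z₀+z₂) = 1.1087; argument = 2.3479 → 2.35; α₂ = 0.9906; rank = 495; θ*₍495₎ = 1.936.

(1.235, 1.936)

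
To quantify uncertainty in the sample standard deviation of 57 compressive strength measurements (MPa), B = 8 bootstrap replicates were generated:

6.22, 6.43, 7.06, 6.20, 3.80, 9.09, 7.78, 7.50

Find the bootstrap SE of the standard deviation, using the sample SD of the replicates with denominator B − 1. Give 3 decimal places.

Bootstrap SE is the standard deviation of the 8 replicate standard deviations.
Mean of replicates: (6.22 + 6.43 + 7.06 + 6.20 + 3.80 + 9.09 + 7.78 + 7.50) / 8 = 54.0800 / 8 = 6.7600
Sum of squared deviations: (−0.5400)² + (−0.3300)² + (+0.3000)² + (−0.5600)² + (−2.9600)² + (+2.3300)² + (+1.0200)² + (+0.7400)² = 16.5826
Variance = 16.5826 / 7 = 2.3689
SE* = √2.3689

SE* = 1.539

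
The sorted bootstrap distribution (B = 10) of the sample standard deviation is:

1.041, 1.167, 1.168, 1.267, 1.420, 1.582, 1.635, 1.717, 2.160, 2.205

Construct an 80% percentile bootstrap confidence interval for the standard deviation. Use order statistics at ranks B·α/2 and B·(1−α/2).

α = 0.20; lower rank = 10 × 0.100 = 1; upper rank = 10 × 0.900 = 9.
The 1st smallest replicate is 1.041; the 9th is 2.160.

(1.041, 2.160)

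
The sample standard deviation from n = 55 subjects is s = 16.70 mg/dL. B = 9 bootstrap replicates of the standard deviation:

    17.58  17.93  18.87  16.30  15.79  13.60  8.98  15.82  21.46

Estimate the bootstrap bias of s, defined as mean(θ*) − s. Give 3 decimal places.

bias = −0.441

mean(θ*) = (17.58 + 17.93 + 18.87 + 16.30 + 15.79 + 13.60 + 8.98 + 15.82 + 21.46) / 9 = 16.2589
bias = 16.2589 − 16.70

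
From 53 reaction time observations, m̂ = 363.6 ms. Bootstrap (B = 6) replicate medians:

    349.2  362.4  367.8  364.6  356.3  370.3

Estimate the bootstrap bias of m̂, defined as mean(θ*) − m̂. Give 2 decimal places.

mean(θ*) = (349.2 + 362.4 + 367.8 + 364.6 + 356.3 + 370.3) / 6 = 361.767
bias = 361.767 − 363.6

bias = −1.83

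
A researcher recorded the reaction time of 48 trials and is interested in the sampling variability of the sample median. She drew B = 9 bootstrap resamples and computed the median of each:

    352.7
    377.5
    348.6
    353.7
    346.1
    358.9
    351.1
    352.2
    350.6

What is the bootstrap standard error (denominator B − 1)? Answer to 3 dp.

Bootstrap SE is the standard deviation of the 9 replicate medians.
Mean of replicates: (352.7 + 377.5 + 348.6 + 353.7 + 346.1 + 358.9 + 351.1 + 352.2 + 350.6) / 9 = 3191.4000 / 9 = 354.6000
Sum of squared deviations: (−1.9000)² + (+22.9000)² + (−6.0000)² + (−0.9000)² + (−8.5000)² + (+4.3000)² + (−3.5000)² + (−2.4000)² + (−4.0000)² = 689.5800
Variance = 689.5800 / 8 = 86.1975
SE* = √86.1975

SE* = 9.284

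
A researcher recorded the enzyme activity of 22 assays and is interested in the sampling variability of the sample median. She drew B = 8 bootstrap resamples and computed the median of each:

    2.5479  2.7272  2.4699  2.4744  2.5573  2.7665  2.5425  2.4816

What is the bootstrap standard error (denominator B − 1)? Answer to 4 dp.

Bootstrap SE is the standard deviation of the 8 replicate medians.
Mean of replicates: (2.5479 + 2.7272 + 2.4699 + 2.4744 + 2.5573 + 2.7665 + 2.5425 + 2.4816) / 8 = 20.56730 / 8 = 2.57091
Sum of squared deviations: (−0.02301)² + (+0.15629)² + (−0.10101)² + (−0.09651)² + (−0.01361)² + (+0.19559)² + (−0.02841)² + (−0.08931)² = 0.09170
Variance = 0.09170 / 7 = 0.01310
SE* = √0.01310

SE* = 0.1145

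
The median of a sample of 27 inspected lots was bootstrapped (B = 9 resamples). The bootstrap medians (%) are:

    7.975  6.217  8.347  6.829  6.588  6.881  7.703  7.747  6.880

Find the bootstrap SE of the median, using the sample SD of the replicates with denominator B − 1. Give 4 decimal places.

SE* = 0.7190

Bootstrap SE is the standard deviation of the 9 replicate medians.
Mean of replicates: (7.975 + 6.217 + 8.347 + 6.829 + 6.588 + 6.881 + 7.703 + 7.747 + 6.880) / 9 = 65.16700 / 9 = 7.24078
Sum of squared deviations: (+0.73422)² + (−1.02378)² + (+1.10622)² + (−0.41178)² + (−0.65278)² + (−0.35978)² + (+0.46222)² + (+0.50622)² + (−0.36078)² = 4.13612
Variance = 4.13612 / 8 = 0.51702
SE* = √0.51702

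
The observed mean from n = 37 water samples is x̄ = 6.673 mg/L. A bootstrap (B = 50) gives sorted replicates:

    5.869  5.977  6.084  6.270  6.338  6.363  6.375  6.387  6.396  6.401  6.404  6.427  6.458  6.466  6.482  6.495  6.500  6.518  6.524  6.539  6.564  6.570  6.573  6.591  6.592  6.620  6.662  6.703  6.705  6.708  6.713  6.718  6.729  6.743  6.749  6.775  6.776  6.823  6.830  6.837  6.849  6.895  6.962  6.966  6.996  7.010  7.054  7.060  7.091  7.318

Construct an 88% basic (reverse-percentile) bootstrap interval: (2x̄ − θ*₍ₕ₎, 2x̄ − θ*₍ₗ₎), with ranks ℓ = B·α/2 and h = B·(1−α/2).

(6.292, 7.262)

Percentile endpoints at ranks 3 and 47: θ*₍3₎ = 6.084, θ*₍47₎ = 7.054.
Basic interval reflects these around x̄:
  lower = 2 × 6.673 − 7.054 = 6.292
  upper = 2 × 6.673 − 6.084 = 7.262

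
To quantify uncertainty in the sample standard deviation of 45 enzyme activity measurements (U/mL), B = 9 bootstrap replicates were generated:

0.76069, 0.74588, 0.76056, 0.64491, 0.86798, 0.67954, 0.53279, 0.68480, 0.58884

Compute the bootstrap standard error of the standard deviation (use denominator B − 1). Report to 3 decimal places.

Bootstrap SE is the standard deviation of the 9 replicate standard deviations.
Mean of replicates: (0.76069 + 0.74588 + 0.76056 + 0.64491 + 0.86798 + 0.67954 + 0.53279 + 0.68480 + 0.58884) / 9 = 6.265990 / 9 = 0.696221
Sum of squared deviations: (+0.064469)² + (+0.049659)² + (+0.064339)² + (−0.051311)² + (+0.171759)² + (−0.016681)² + (−0.163431)² + (−0.011421)² + (−0.107381)² = 0.081545
Variance = 0.081545 / 8 = 0.010193
SE* = √0.010193

SE* = 0.101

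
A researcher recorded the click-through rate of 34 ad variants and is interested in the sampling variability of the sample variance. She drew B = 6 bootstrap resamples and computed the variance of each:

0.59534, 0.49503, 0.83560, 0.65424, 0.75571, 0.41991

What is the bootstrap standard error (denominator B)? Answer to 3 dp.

Bootstrap SE is the standard deviation of the 6 replicate variances.
Mean of replicates: (0.59534 + 0.49503 + 0.83560 + 0.65424 + 0.75571 + 0.41991) / 6 = 3.755830 / 6 = 0.625972
Sum of squared deviations: (−0.030632)² + (−0.130942)² + (+0.209628)² + (+0.028268)² + (+0.129738)² + (−0.206062)² = 0.122121
Variance = 0.122121 / 6 = 0.020353
SE* = √0.020353

SE* = 0.143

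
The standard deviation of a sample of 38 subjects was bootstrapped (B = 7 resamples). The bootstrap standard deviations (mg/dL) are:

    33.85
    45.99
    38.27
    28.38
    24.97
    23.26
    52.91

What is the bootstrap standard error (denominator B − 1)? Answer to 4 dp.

Bootstrap SE is the standard deviation of the 7 replicate standard deviations.
Mean of replicates: (33.85 + 45.99 + 38.27 + 28.38 + 24.97 + 23.26 + 52.91) / 7 = 247.63000 / 7 = 35.37571
Sum of squared deviations: (−1.52571)² + (+10.61429)² + (+2.89429)² + (−6.99571)² + (−10.40571)² + (−12.11571)² + (+17.53429)² = 734.82837
Variance = 734.82837 / 6 = 122.47140
SE* = √122.47140

SE* = 11.0667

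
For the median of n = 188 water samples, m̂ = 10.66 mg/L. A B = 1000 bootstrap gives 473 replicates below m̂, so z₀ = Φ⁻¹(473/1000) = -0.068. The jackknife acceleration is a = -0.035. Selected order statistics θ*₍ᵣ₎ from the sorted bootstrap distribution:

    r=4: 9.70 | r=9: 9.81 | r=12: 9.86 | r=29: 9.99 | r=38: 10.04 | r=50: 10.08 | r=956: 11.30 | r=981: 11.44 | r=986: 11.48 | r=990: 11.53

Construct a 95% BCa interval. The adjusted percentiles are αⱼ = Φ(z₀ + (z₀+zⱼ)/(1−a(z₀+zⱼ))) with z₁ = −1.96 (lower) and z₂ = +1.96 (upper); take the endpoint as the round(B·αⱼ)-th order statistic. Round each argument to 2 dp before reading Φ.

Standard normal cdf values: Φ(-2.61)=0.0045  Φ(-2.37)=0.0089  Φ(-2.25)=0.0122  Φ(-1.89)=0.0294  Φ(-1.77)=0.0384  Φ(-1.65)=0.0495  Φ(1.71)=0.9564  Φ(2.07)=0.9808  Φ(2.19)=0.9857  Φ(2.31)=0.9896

Lower: z₀ + z₁ = -0.068 + (-1.960) = -2.028; 1 − a(z₀+z₁) = 1 − (-0.035)(-2.028) = 0.9290; argument = -0.068 + (-2.028)/0.9290 = -2.2509 → -2.25.
α₁ = Φ(-2.25) = 0.0122; rank = round(1000 × 0.0122) = 12; θ*₍12₎ = 9.86.
Upper: z₀ + z₂ = 1.892; 1 − a(z₀+z₂) = 1.0662; argument = 1.7065 → 1.71; α₂ = 0.9564; rank = 956; θ*₍956₎ = 11.30.

(9.86, 11.30)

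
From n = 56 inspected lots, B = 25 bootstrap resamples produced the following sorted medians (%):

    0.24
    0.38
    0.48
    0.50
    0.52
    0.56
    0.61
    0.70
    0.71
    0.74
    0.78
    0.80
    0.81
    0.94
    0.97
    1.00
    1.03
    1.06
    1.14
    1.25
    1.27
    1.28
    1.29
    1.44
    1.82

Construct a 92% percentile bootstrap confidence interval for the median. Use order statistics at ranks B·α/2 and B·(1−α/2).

α = 0.08; lower rank = 25 × 0.040 = 1; upper rank = 25 × 0.960 = 24.
The 1st smallest replicate is 0.24; the 24th is 1.44.

(0.24, 1.44)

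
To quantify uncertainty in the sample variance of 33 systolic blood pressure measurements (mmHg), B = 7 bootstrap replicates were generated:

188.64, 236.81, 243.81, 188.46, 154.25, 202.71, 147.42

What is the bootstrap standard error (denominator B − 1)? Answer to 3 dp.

SE* = 36.960

Bootstrap SE is the standard deviation of the 7 replicate variances.
Mean of replicates: (188.64 + 236.81 + 243.81 + 188.46 + 154.25 + 202.71 + 147.42) / 7 = 1362.1000 / 7 = 194.5857
Sum of squared deviations: (−5.9457)² + (+42.2243)² + (+49.2243)² + (−6.1257)² + (−40.3357)² + (+8.1243)² + (−47.1657)² = 8196.3750
Variance = 8196.3750 / 6 = 1366.0625
SE* = √1366.0625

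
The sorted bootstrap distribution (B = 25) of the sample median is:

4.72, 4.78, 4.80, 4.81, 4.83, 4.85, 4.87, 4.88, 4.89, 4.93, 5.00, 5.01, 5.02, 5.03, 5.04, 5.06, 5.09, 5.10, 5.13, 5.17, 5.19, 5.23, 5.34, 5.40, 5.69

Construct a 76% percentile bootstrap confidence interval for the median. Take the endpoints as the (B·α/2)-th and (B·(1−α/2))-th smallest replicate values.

α = 0.24; lower rank = 25 × 0.120 = 3; upper rank = 25 × 0.880 = 22.
The 3rd smallest replicate is 4.80; the 22nd is 5.23.

(4.80, 5.23)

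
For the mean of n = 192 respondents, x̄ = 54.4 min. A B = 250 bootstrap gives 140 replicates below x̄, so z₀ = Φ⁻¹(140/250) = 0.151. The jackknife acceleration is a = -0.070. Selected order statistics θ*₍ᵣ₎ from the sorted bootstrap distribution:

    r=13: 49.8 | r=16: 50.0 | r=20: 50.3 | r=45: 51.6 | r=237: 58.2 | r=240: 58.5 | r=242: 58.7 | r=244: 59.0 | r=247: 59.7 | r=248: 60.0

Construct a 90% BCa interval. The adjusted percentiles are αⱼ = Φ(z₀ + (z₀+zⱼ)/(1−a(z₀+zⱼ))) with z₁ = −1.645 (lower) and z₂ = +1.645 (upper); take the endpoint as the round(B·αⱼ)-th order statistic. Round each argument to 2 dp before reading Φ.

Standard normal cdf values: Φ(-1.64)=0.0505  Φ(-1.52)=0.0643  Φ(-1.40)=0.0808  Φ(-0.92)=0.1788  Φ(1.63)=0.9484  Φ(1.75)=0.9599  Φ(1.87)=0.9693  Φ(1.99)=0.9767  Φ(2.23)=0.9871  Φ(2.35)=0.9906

(50.0, 58.5)

Lower: z₀ + z₁ = 0.151 + (-1.645) = -1.494; 1 − a(z₀+z₁) = 1 − (-0.070)(-1.494) = 0.8954; argument = 0.151 + (-1.494)/0.8954 = -1.5175 → -1.52.
α₁ = Φ(-1.52) = 0.0643; rank = round(250 × 0.0643) = 16; θ*₍16₎ = 50.0.
Upper: z₀ + z₂ = 1.796; 1 − a(z₀+z₂) = 1.1257; argument = 1.7464 → 1.75; α₂ = 0.9599; rank = 240; θ*₍240₎ = 58.5.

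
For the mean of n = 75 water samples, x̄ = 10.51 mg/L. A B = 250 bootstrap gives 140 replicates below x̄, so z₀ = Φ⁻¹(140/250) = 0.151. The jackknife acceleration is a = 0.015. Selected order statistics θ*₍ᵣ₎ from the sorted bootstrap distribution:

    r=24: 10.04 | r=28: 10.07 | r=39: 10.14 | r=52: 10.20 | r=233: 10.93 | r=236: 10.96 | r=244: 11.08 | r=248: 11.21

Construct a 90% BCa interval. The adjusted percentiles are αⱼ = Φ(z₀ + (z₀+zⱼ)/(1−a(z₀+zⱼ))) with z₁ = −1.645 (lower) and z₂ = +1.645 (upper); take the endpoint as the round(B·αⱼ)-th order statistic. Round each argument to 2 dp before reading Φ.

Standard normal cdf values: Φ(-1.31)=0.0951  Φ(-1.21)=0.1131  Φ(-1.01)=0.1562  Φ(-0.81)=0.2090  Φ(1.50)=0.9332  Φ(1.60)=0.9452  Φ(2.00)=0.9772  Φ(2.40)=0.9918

Lower: z₀ + z₁ = 0.151 + (-1.645) = -1.494; 1 − a(z₀+z₁) = 1 − (0.015)(-1.494) = 1.0224; argument = 0.151 + (-1.494)/1.0224 = -1.3103 → -1.31.
α₁ = Φ(-1.31) = 0.0951; rank = round(250 × 0.0951) = 24; θ*₍24₎ = 10.04.
Upper: z₀ + z₂ = 1.796; 1 − a(z₀+z₂) = 0.9731; argument = 1.9967 → 2.00; α₂ = 0.9772; rank = 244; θ*₍244₎ = 11.08.

(10.04, 11.08)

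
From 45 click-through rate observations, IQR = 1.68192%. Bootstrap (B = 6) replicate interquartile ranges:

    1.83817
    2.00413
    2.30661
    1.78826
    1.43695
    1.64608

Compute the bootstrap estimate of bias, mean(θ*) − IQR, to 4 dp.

mean(θ*) = (1.83817 + 2.00413 + 2.30661 + 1.78826 + 1.43695 + 1.64608) / 6 = 1.83670
bias = 1.83670 − 1.68192

bias = +0.1548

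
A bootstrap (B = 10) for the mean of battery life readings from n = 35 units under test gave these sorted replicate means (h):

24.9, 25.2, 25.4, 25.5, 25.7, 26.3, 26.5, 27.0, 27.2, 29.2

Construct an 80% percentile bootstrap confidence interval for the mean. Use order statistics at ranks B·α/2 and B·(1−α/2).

α = 0.20; lower rank = 10 × 0.100 = 1; upper rank = 10 × 0.900 = 9.
The 1st smallest replicate is 24.9; the 9th is 27.2.

(24.9, 27.2)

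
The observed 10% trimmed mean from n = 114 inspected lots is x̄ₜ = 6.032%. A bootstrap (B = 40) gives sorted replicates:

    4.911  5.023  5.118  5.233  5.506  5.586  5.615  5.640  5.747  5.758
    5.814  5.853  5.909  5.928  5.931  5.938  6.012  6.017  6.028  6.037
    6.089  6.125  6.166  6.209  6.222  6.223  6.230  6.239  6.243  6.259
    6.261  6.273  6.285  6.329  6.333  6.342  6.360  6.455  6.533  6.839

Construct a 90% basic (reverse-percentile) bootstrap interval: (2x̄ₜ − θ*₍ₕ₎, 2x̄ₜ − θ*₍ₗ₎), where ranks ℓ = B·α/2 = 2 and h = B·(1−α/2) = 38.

(5.609, 7.041)

Percentile endpoints at ranks 2 and 38: θ*₍2₎ = 5.023, θ*₍38₎ = 6.455.
Basic interval reflects these around x̄ₜ:
  lower = 2 × 6.032 − 6.455 = 5.609
  upper = 2 × 6.032 − 5.023 = 7.041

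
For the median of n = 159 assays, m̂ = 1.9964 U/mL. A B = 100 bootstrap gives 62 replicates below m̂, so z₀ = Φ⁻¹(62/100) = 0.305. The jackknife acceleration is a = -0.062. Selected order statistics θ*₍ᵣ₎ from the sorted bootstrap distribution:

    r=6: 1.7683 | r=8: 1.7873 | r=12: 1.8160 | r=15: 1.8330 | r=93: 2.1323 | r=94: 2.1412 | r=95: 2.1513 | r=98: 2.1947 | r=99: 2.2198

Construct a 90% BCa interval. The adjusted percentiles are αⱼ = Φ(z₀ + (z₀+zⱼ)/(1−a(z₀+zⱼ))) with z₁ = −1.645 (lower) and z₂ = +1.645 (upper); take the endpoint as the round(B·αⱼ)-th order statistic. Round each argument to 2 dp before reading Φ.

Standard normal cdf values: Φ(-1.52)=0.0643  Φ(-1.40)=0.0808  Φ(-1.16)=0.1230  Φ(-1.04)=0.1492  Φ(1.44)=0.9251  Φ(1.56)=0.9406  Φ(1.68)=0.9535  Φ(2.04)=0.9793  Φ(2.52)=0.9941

Lower: z₀ + z₁ = 0.305 + (-1.645) = -1.340; 1 − a(z₀+z₁) = 1 − (-0.062)(-1.340) = 0.9169; argument = 0.305 + (-1.340)/0.9169 = -1.1564 → -1.16.
α₁ = Φ(-1.16) = 0.1230; rank = round(100 × 0.1230) = 12; θ*₍12₎ = 1.8160.
Upper: z₀ + z₂ = 1.950; 1 − a(z₀+z₂) = 1.1209; argument = 2.0447 → 2.04; α₂ = 0.9793; rank = 98; θ*₍98₎ = 2.1947.

(1.8160, 2.1947)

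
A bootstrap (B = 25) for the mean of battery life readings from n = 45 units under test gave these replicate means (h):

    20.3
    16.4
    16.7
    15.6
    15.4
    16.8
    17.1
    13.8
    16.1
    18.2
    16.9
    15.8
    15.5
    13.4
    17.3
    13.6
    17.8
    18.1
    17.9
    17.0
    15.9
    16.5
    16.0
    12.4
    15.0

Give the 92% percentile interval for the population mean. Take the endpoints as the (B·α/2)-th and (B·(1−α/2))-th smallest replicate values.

(12.4, 18.2)

Sorted replicates: 12.4, 13.4, 13.6, 13.8, 15.0, 15.4, 15.5, 15.6, 15.8, 15.9, 16.0, 16.1, 16.4, 16.5, 16.7, 16.8, 16.9, 17.0, 17.1, 17.3, 17.8, 17.9, 18.1, 18.2, 20.3
α = 0.08; lower rank = 25 × 0.040 = 1; upper rank = 25 × 0.960 = 24.
The 1st smallest replicate is 12.4; the 24th is 18.2.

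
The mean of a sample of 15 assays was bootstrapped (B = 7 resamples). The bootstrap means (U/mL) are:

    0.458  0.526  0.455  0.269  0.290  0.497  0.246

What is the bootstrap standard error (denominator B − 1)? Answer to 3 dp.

Bootstrap SE is the standard deviation of the 7 replicate means.
Mean of replicates: (0.458 + 0.526 + 0.455 + 0.269 + 0.290 + 0.497 + 0.246) / 7 = 2.7410 / 7 = 0.3916
Sum of squared deviations: (+0.0664)² + (+0.1344)² + (+0.0634)² + (−0.1226)² + (−0.1016)² + (+0.1054)² + (−0.1456)² = 0.0842
Variance = 0.0842 / 6 = 0.0140
SE* = √0.0140

SE* = 0.118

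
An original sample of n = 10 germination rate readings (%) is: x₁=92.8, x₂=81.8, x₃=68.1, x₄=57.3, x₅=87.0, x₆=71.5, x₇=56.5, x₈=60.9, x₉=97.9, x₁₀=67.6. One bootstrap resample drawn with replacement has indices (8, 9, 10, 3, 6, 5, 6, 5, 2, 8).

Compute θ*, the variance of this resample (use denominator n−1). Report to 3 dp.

θ* = 153.486

Resample values: 60.9, 97.9, 67.6, 68.1, 71.5, 87.0, 71.5, 87.0, 81.8, 60.9.
Mean = 75.4200; sum of squared deviations = 1381.3760
s² = 1381.3760 / 9 = 153.4862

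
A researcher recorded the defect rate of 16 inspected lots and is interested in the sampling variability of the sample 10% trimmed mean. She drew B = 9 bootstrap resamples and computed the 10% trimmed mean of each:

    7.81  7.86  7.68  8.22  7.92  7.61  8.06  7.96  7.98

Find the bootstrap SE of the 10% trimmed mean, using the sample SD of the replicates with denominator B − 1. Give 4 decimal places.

SE* = 0.1873

Bootstrap SE is the standard deviation of the 9 replicate 10% trimmed means.
Mean of replicates: (7.81 + 7.86 + 7.68 + 8.22 + 7.92 + 7.61 + 8.06 + 7.96 + 7.98) / 9 = 71.10000 / 9 = 7.90000
Sum of squared deviations: (−0.09000)² + (−0.04000)² + (−0.22000)² + (+0.32000)² + (+0.02000)² + (−0.29000)² + (+0.16000)² + (+0.06000)² + (+0.08000)² = 0.28060
Variance = 0.28060 / 8 = 0.03508
SE* = √0.03508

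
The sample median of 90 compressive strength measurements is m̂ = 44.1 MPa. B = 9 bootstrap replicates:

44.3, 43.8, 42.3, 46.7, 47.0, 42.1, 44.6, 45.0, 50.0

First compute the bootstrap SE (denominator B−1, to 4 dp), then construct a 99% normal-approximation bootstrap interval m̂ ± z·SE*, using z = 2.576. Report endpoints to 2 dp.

(37.69, 50.51)

Mean of replicates = 45.0889; sum of squared deviations = 49.6089; SE* = √(49.6089/8) = 2.4902
Margin = 2.576 × 2.4902 = 6.415
Interval: 44.1 ± 6.415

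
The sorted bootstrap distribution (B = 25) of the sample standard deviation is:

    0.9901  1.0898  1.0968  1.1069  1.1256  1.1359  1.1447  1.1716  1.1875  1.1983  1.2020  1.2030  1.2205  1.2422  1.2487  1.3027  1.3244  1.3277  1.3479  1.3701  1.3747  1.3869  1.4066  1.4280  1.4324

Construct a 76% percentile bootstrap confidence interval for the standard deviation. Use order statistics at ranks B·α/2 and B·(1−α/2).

(1.0968, 1.3869)

α = 0.24; lower rank = 25 × 0.120 = 3; upper rank = 25 × 0.880 = 22.
The 3rd smallest replicate is 1.0968; the 22nd is 1.3869.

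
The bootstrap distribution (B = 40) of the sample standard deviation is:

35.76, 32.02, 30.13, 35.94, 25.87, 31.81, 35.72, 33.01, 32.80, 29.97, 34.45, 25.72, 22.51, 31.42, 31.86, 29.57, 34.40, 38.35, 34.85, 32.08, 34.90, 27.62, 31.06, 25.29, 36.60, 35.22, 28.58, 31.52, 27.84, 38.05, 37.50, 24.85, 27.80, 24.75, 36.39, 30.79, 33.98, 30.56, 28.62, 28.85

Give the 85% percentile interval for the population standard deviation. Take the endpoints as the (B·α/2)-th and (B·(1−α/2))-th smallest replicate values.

Sorted replicates: 22.51, 24.75, 24.85, 25.29, 25.72, 25.87, 27.62, 27.80, 27.84, 28.58, 28.62, 28.85, 29.57, 29.97, 30.13, 30.56, 30.79, 31.06, 31.42, 31.52, 31.81, 31.86, 32.02, 32.08, 32.80, 33.01, 33.98, 34.40, 34.45, 34.85, 34.90, 35.22, 35.72, 35.76, 35.94, 36.39, 36.60, 37.50, 38.05, 38.35
α = 0.15; lower rank = 40 × 0.075 = 3; upper rank = 40 × 0.925 = 37.
The 3rd smallest replicate is 24.85; the 37th is 36.60.

(24.85, 36.60)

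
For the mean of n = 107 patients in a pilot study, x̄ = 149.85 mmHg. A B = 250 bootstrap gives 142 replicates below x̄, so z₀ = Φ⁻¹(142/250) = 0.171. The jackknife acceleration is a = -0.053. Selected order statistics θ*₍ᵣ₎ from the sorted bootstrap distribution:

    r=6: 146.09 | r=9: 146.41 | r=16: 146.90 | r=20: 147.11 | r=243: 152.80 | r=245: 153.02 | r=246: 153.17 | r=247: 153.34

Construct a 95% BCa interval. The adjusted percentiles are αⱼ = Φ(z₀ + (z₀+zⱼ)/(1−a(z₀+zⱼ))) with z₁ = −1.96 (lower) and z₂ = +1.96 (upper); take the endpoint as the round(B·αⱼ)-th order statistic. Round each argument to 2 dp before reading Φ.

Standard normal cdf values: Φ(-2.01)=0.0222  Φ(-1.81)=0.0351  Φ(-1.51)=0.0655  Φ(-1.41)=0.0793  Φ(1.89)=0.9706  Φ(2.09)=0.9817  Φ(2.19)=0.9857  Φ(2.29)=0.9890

Lower: z₀ + z₁ = 0.171 + (-1.960) = -1.789; 1 − a(z₀+z₁) = 1 − (-0.053)(-1.789) = 0.9052; argument = 0.171 + (-1.789)/0.9052 = -1.8054 → -1.81.
α₁ = Φ(-1.81) = 0.0351; rank = round(250 × 0.0351) = 9; θ*₍9₎ = 146.41.
Upper: z₀ + z₂ = 2.131; 1 − a(z₀+z₂) = 1.1129; argument = 2.0857 → 2.09; α₂ = 0.9817; rank = 245; θ*₍245₎ = 153.02.

(146.41, 153.02)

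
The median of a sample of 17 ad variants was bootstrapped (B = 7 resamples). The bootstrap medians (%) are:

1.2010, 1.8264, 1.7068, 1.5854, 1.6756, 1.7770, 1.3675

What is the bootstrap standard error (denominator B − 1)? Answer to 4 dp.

SE* = 0.2283

Bootstrap SE is the standard deviation of the 7 replicate medians.
Mean of replicates: (1.2010 + 1.8264 + 1.7068 + 1.5854 + 1.6756 + 1.7770 + 1.3675) / 7 = 11.13970 / 7 = 1.59139
Sum of squared deviations: (−0.39039)² + (+0.23501)² + (+0.11541)² + (−0.00599)² + (+0.08421)² + (+0.18561)² + (−0.22389)² = 0.31266
Variance = 0.31266 / 6 = 0.05211
SE* = √0.05211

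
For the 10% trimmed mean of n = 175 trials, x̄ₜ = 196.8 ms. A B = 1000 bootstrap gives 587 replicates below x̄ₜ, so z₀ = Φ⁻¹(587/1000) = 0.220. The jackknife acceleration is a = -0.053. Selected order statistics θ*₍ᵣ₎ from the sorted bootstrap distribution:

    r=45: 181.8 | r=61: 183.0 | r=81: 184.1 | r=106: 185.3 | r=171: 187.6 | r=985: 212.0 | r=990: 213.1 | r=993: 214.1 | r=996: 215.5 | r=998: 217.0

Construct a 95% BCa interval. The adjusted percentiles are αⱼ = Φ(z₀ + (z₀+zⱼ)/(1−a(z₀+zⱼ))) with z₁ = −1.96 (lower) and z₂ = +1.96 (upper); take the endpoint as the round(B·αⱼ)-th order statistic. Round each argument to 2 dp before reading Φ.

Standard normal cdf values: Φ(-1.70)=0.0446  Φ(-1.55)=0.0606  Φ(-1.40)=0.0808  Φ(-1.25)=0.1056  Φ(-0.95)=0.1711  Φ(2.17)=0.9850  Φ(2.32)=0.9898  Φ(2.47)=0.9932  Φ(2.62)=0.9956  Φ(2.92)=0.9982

Lower: z₀ + z₁ = 0.220 + (-1.960) = -1.740; 1 − a(z₀+z₁) = 1 − (-0.053)(-1.740) = 0.9078; argument = 0.220 + (-1.740)/0.9078 = -1.6968 → -1.70.
α₁ = Φ(-1.70) = 0.0446; rank = round(1000 × 0.0446) = 45; θ*₍45₎ = 181.8.
Upper: z₀ + z₂ = 2.180; 1 − a(z₀+z₂) = 1.1155; argument = 2.1742 → 2.17; α₂ = 0.9850; rank = 985; θ*₍985₎ = 212.0.

(181.8, 212.0)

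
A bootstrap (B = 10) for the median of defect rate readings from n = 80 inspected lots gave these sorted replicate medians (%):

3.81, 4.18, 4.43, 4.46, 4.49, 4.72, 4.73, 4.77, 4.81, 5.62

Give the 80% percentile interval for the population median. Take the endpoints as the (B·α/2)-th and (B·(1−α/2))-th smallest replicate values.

(3.81, 4.81)

α = 0.20; lower rank = 10 × 0.100 = 1; upper rank = 10 × 0.900 = 9.
The 1st smallest replicate is 3.81; the 9th is 4.81.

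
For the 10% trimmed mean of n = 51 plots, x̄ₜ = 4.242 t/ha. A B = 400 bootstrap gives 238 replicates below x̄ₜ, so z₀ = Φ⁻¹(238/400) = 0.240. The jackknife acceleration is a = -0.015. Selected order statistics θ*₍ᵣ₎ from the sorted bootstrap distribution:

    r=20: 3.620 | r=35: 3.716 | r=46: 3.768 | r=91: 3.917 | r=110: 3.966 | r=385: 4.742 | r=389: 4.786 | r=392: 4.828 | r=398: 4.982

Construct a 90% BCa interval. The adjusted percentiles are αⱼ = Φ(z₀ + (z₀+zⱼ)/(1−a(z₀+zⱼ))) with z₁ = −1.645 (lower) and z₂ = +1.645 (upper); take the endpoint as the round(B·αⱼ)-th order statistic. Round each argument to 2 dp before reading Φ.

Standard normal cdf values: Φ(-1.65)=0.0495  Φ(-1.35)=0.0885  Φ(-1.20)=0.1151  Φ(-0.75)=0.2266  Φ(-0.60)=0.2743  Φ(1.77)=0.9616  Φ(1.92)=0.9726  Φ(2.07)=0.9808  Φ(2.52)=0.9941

(3.768, 4.828)

Lower: z₀ + z₁ = 0.240 + (-1.645) = -1.405; 1 − a(z₀+z₁) = 1 − (-0.015)(-1.405) = 0.9789; argument = 0.240 + (-1.405)/0.9789 = -1.1952 → -1.20.
α₁ = Φ(-1.20) = 0.1151; rank = round(400 × 0.1151) = 46; θ*₍46₎ = 3.768.
Upper: z₀ + z₂ = 1.885; 1 − a(z₀+z₂) = 1.0283; argument = 2.0732 → 2.07; α₂ = 0.9808; rank = 392; θ*₍392₎ = 4.828.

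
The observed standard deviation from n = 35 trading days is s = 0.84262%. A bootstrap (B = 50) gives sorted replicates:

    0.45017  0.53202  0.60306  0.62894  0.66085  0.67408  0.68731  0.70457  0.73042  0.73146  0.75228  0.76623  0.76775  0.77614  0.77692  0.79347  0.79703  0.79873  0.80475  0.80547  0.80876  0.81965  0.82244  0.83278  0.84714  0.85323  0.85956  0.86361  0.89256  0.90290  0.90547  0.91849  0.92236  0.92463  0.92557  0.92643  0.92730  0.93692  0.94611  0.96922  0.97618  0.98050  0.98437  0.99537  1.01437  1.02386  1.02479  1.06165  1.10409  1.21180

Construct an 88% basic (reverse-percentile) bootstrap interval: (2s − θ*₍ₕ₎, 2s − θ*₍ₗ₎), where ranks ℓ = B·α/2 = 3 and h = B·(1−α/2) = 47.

Percentile endpoints at ranks 3 and 47: θ*₍3₎ = 0.60306, θ*₍47₎ = 1.02479.
Basic interval reflects these around s:
  lower = 2 × 0.84262 − 1.02479 = 0.66045
  upper = 2 × 0.84262 − 0.60306 = 1.08218

(0.66045, 1.08218)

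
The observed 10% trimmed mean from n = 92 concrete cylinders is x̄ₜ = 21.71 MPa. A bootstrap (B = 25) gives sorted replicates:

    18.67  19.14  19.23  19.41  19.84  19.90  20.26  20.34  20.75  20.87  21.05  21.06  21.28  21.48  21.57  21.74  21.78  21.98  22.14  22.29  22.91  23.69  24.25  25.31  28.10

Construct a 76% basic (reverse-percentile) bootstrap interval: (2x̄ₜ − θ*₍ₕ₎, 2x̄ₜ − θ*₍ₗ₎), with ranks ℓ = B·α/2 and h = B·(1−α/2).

Percentile endpoints at ranks 3 and 22: θ*₍3₎ = 19.23, θ*₍22₎ = 23.69.
Basic interval reflects these around x̄ₜ:
  lower = 2 × 21.71 − 23.69 = 19.73
  upper = 2 × 21.71 − 19.23 = 24.19

(19.73, 24.19)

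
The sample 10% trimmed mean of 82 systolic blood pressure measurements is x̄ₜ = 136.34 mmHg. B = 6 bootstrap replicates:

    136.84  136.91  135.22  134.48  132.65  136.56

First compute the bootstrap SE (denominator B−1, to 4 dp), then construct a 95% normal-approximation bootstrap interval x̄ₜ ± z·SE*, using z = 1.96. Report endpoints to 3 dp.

(133.045, 139.635)

Mean of replicates = 135.4433; sum of squared deviations = 14.1293; SE* = √(14.1293/5) = 1.6810
Margin = 1.96 × 1.6810 = 3.2948
Interval: 136.34 ± 3.2948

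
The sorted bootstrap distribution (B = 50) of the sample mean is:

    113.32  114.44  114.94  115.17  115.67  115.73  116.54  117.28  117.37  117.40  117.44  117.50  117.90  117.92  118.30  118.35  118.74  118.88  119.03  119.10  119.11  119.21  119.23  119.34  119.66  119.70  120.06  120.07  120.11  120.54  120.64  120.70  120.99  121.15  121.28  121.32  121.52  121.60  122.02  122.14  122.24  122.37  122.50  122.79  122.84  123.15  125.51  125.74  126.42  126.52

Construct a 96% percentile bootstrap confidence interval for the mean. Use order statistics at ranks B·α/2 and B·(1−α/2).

(113.32, 126.42)

α = 0.04; lower rank = 50 × 0.020 = 1; upper rank = 50 × 0.980 = 49.
The 1st smallest replicate is 113.32; the 49th is 126.42.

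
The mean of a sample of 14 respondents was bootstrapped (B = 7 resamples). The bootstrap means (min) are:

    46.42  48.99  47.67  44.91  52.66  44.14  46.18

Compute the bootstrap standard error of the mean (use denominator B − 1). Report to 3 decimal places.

Bootstrap SE is the standard deviation of the 7 replicate means.
Mean of replicates: (46.42 + 48.99 + 47.67 + 44.91 + 52.66 + 44.14 + 46.18) / 7 = 330.9700 / 7 = 47.2814
Sum of squared deviations: (−0.8614)² + (+1.7086)² + (+0.3886)² + (−2.3714)² + (+5.3786)² + (−3.1414)² + (−1.1014)² = 49.4467
Variance = 49.4467 / 6 = 8.2411
SE* = √8.2411

SE* = 2.871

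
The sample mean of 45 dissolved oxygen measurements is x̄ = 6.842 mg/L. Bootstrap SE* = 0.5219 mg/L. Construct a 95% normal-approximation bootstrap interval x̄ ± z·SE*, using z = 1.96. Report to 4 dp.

(5.8191, 7.8649)

Margin = 1.96 × 0.5219 = 1.02292
Interval: 6.842 ± 1.02292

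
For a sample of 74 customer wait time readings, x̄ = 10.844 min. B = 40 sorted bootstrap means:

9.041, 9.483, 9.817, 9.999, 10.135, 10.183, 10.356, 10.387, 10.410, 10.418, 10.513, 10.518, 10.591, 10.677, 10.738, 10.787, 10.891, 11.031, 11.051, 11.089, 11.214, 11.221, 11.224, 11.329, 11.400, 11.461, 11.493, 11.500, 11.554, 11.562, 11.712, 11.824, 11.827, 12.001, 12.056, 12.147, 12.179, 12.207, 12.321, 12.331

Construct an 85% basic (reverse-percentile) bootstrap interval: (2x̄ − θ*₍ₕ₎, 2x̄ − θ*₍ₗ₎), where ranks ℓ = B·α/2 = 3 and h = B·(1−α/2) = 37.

(9.509, 11.871)

Percentile endpoints at ranks 3 and 37: θ*₍3₎ = 9.817, θ*₍37₎ = 12.179.
Basic interval reflects these around x̄:
  lower = 2 × 10.844 − 12.179 = 9.509
  upper = 2 × 10.844 − 9.817 = 11.871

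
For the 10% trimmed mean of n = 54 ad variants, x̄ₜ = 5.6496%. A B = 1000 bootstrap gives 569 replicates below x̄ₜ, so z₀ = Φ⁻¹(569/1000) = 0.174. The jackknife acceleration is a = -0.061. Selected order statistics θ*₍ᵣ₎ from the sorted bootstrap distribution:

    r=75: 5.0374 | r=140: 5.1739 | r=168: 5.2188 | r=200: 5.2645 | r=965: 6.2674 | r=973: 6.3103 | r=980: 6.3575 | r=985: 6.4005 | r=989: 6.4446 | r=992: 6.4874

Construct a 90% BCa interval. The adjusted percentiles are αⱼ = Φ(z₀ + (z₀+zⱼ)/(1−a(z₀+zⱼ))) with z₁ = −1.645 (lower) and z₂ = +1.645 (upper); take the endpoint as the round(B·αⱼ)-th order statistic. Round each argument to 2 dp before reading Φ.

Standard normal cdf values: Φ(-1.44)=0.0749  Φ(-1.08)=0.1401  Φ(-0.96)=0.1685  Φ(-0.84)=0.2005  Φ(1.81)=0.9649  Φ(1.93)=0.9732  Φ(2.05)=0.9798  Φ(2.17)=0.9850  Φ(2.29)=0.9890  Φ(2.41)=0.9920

(5.0374, 6.2674)

Lower: z₀ + z₁ = 0.174 + (-1.645) = -1.471; 1 − a(z₀+z₁) = 1 − (-0.061)(-1.471) = 0.9103; argument = 0.174 + (-1.471)/0.9103 = -1.4420 → -1.44.
α₁ = Φ(-1.44) = 0.0749; rank = round(1000 × 0.0749) = 75; θ*₍75₎ = 5.0374.
Upper: z₀ + z₂ = 1.819; 1 − a(z₀+z₂) = 1.1110; argument = 1.8113 → 1.81; α₂ = 0.9649; rank = 965; θ*₍965₎ = 6.2674.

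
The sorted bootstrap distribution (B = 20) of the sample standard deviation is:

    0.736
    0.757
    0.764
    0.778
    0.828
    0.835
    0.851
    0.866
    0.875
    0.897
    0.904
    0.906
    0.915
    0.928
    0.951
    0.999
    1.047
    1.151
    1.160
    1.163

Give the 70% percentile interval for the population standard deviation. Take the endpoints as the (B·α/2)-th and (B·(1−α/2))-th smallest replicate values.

α = 0.30; lower rank = 20 × 0.150 = 3; upper rank = 20 × 0.850 = 17.
The 3rd smallest replicate is 0.764; the 17th is 1.047.

(0.764, 1.047)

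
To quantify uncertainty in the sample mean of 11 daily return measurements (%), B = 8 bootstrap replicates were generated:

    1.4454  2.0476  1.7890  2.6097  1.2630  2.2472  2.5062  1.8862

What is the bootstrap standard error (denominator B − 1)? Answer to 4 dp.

SE* = 0.4772

Bootstrap SE is the standard deviation of the 8 replicate means.
Mean of replicates: (1.4454 + 2.0476 + 1.7890 + 2.6097 + 1.2630 + 2.2472 + 2.5062 + 1.8862) / 8 = 15.79430 / 8 = 1.97429
Sum of squared deviations: (−0.52889)² + (+0.07331)² + (−0.18529)² + (+0.63541)² + (−0.71129)² + (+0.27291)² + (+0.53191)² + (−0.08809)² = 1.59428
Variance = 1.59428 / 7 = 0.22775
SE* = √0.22775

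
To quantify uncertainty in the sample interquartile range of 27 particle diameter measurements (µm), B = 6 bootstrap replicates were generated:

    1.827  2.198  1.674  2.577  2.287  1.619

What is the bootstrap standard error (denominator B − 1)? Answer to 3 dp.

Bootstrap SE is the standard deviation of the 6 replicate interquartile ranges.
Mean of replicates: (1.827 + 2.198 + 1.674 + 2.577 + 2.287 + 1.619) / 6 = 12.1820 / 6 = 2.0303
Sum of squared deviations: (−0.2033)² + (+0.1677)² + (−0.3563)² + (+0.5467)² + (+0.2567)² + (−0.4113)² = 0.7303
Variance = 0.7303 / 5 = 0.1461
SE* = √0.1461

SE* = 0.382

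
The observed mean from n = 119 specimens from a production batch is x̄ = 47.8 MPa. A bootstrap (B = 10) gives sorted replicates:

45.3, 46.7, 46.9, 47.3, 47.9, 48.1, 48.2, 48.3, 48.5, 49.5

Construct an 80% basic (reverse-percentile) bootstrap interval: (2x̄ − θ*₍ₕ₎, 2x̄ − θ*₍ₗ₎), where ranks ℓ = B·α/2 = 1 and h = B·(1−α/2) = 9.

(47.1, 50.3)

Percentile endpoints at ranks 1 and 9: θ*₍1₎ = 45.3, θ*₍9₎ = 48.5.
Basic interval reflects these around x̄:
  lower = 2 × 47.8 − 48.5 = 47.1
  upper = 2 × 47.8 − 45.3 = 50.3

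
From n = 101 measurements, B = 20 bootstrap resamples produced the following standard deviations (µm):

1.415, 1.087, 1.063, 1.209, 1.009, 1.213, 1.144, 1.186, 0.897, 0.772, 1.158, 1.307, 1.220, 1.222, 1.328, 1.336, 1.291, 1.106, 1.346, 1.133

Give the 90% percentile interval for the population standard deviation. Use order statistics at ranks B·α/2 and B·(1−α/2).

(0.772, 1.346)

Sorted replicates: 0.772, 0.897, 1.009, 1.063, 1.087, 1.106, 1.133, 1.144, 1.158, 1.186, 1.209, 1.213, 1.220, 1.222, 1.291, 1.307, 1.328, 1.336, 1.346, 1.415
α = 0.10; lower rank = 20 × 0.050 = 1; upper rank = 20 × 0.950 = 19.
The 1st smallest replicate is 0.772; the 19th is 1.346.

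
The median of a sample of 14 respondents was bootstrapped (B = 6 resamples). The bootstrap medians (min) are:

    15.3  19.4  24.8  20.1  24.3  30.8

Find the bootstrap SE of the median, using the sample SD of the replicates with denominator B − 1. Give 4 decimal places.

Bootstrap SE is the standard deviation of the 6 replicate medians.
Mean of replicates: (15.3 + 19.4 + 24.8 + 20.1 + 24.3 + 30.8) / 6 = 134.70000 / 6 = 22.45000
Sum of squared deviations: (−7.15000)² + (−3.05000)² + (+2.35000)² + (−2.35000)² + (+1.85000)² + (+8.35000)² = 144.61500
Variance = 144.61500 / 5 = 28.92300
SE* = √28.92300

SE* = 5.3780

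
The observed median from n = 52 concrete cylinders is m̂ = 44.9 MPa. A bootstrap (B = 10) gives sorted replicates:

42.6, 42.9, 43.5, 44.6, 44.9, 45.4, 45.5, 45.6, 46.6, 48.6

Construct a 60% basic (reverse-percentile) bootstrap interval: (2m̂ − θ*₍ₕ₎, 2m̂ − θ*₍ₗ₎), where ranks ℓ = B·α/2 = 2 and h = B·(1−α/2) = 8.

Percentile endpoints at ranks 2 and 8: θ*₍2₎ = 42.9, θ*₍8₎ = 45.6.
Basic interval reflects these around m̂:
  lower = 2 × 44.9 − 45.6 = 44.2
  upper = 2 × 44.9 − 42.9 = 46.9

(44.2, 46.9)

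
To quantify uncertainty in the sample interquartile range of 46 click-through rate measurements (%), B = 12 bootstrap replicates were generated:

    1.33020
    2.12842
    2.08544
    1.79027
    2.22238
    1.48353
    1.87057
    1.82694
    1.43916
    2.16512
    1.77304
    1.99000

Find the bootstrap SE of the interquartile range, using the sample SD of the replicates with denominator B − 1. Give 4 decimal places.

Bootstrap SE is the standard deviation of the 12 replicate interquartile ranges.
Mean of replicates: (1.33020 + 2.12842 + 2.08544 + 1.79027 + 2.22238 + 1.48353 + 1.87057 + 1.82694 + 1.43916 + 2.16512 + 1.77304 + 1.99000) / 12 = 22.105070 / 12 = 1.842089
Sum of squared deviations: (−0.511889)² + (+0.286331)² + (+0.243351)² + (−0.051819)² + (+0.380291)² + (−0.358559)² + (+0.028481)² + (−0.015149)² + (−0.402929)² + (+0.323031)² + (−0.069049)² + (+0.147911)² = 0.973493
Variance = 0.973493 / 11 = 0.088499
SE* = √0.088499

SE* = 0.2975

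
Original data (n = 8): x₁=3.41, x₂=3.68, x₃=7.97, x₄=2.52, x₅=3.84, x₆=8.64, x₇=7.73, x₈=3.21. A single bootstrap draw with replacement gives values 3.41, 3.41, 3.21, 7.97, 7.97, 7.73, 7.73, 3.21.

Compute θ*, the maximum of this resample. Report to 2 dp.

θ* = 7.97

Maximum = 7.97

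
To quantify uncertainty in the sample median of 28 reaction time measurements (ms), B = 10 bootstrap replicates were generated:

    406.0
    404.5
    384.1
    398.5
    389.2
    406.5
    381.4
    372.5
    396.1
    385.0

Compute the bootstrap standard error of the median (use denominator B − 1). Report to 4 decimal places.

SE* = 11.6998

Bootstrap SE is the standard deviation of the 10 replicate medians.
Mean of replicates: (406.0 + 404.5 + 384.1 + 398.5 + 389.2 + 406.5 + 381.4 + 372.5 + 396.1 + 385.0) / 10 = 3923.80000 / 10 = 392.38000
Sum of squared deviations: (+13.62000)² + (+12.12000)² + (−8.28000)² + (+6.12000)² + (−3.18000)² + (+14.12000)² + (−10.98000)² + (−19.88000)² + (+3.72000)² + (−7.38000)² = 1231.97600
Variance = 1231.97600 / 9 = 136.88622
SE* = √136.88622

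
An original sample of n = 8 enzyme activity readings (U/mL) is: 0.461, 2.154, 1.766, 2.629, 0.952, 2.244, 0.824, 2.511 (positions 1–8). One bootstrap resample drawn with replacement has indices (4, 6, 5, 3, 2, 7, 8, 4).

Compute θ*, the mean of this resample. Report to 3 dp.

θ* = 1.964

Resample values: 2.629, 2.244, 0.952, 1.766, 2.154, 0.824, 2.511, 2.629.
Mean = (2.629 + 2.244 + 0.952 + 1.766 + 2.154 + 0.824 + 2.511 + 2.629) / 8 = 15.7090 / 8 = 1.964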